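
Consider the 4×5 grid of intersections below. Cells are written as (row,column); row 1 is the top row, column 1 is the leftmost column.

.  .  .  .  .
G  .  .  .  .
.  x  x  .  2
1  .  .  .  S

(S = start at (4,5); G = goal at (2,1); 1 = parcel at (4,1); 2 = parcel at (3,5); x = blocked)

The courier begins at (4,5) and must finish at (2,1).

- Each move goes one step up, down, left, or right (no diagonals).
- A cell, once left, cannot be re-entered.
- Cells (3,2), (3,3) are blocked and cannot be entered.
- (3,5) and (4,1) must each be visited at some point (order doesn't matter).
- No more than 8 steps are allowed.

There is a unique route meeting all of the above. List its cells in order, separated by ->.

(4,5) -> (3,5) -> (3,4) -> (4,4) -> (4,3) -> (4,2) -> (4,1) -> (3,1) -> (2,1)

Any route must reach (3,5) and (4,1) and still end at (2,1) within 8 moves, so the order of the required stops is forced.
Route from (4,5): up 1 to (3,5), left 1 to (3,4), down 1 to (4,4), left 3 to (4,1), up 2 to (2,1) — 8 moves in all.
Check: all required cells visited; 8 ≤ 8 moves.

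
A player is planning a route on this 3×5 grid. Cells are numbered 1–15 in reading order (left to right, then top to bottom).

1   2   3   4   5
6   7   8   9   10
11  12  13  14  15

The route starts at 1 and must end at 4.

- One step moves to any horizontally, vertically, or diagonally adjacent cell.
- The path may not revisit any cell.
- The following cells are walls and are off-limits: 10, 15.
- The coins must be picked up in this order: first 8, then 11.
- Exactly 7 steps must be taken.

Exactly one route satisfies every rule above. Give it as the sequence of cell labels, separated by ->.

The waypoints must appear in the order 8, 11, with no cell reused.
Route from 1: right 1 to 2, down-right 1 to 8, down-left 1 to 12, left 1 to 11, up-right 2 to 3, right 1 to 4 — 7 moves in all.
Check: order respected (8 at step 2, 11 at step 4); 7 moves as required.

1 -> 2 -> 8 -> 12 -> 11 -> 7 -> 3 -> 4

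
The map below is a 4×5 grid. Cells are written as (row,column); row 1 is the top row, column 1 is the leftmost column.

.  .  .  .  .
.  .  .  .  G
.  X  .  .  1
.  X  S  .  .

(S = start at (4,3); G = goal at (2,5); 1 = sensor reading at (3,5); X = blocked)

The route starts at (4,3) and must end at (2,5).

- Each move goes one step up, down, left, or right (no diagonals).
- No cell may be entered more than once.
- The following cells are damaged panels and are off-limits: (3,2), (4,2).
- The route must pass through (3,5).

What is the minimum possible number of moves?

4

Any route passes through (3,5) somewhere between (4,3) and (2,5). Summing Manhattan distances along the two legs ((4,3) → (3,5) → (2,5)) gives a lower bound of 3 + 1 = 4 moves.
A route of 4 moves achieves this: (4,3) → (3,3) → (3,4) → (3,5) → (2,5).
Since 4 matches the lower bound, it is optimal.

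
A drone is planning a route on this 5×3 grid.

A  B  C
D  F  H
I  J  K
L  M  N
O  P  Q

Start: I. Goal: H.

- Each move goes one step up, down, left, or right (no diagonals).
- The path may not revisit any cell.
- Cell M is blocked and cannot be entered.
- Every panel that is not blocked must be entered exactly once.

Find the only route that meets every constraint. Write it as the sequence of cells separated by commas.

I, L, O, P, Q, N, K, J, F, D, A, B, C, H

Need to visit all 14 open cells exactly once, starting at I and ending at H.
Cell N has only two open neighbours (K and Q), so the path must pass straight through it: one of those is the cell it's entered from and the other is where it exits.
Route from I: 2× down (reaching O), 2× right (reaching Q), 2× up (reaching K), left to J, up to F, left to D, up to A, 2× right (reaching C), down to H — 13 moves in all.
Check: all 14 open cells covered.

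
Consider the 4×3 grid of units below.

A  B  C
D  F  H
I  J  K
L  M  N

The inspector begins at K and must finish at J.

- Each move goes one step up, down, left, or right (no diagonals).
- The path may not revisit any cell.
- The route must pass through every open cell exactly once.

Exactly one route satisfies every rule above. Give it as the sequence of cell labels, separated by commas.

Need to visit all 12 open cells exactly once, starting at K and ending at J.
Cell N has only two open neighbours (K and M), so the path must pass straight through it: one of those is the cell it's entered from and the other is where it exits.
Route from K: down 1 to N, left 2 to L, up 3 to A, right 2 to C, down 1 to H, left 1 to F, down 1 to J — 11 moves in all.
Check: all 12 open cells covered.

K, N, M, L, I, D, A, B, C, H, F, J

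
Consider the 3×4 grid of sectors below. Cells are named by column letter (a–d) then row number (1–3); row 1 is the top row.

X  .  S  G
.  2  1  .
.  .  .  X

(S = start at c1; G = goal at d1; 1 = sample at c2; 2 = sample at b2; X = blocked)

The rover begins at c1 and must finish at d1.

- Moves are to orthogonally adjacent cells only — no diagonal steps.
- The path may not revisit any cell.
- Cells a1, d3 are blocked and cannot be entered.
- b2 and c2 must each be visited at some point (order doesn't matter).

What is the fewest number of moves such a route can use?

Any route passes through b2 and c2 in some order between c1 and d1. Summing Manhattan distances along each leg and taking the cheapest ordering (c1 → c2 → b2 → d1) gives a lower bound of 1 + 1 + 3 = 5 moves.
A route of 5 moves achieves this: c1 → b1 → b2 → c2 → d2 → d1.
Since 5 matches the lower bound, it is optimal.

5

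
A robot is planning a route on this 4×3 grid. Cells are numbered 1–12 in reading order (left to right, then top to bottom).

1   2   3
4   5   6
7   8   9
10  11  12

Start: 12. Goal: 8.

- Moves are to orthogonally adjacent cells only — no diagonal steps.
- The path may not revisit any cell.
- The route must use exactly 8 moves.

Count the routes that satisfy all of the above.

Need simple routes of exactly 8 moves from 12 to 8 (Manhattan distance 2, so 3 moves are spent on a detour and 3 undoing it).
Enumerating: 12 9 6 3 2 5 4 7 8 | 12 9 6 3 2 1 4 7 8 | 12 9 6 3 2 1 4 5 8 | 12 9 6 5 2 1 4 7 8 | 12 9 6 5 4 7 10 11 8 | 12 11 10 7 4 1 2 5 8 | 12 11 10 7 4 5 6 9 8.
That gives 7 routes.

7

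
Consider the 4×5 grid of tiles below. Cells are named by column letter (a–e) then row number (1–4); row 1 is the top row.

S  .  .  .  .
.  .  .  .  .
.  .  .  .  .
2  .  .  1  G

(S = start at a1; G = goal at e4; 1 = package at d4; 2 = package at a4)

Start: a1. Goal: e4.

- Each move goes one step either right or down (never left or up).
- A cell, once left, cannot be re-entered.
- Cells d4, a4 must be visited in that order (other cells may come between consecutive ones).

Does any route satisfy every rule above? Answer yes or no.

a4 lies to the left of d4, so going from d4 to a4 would need a leftward move — but moves only go right/down, so d4 cannot be visited before a4.

no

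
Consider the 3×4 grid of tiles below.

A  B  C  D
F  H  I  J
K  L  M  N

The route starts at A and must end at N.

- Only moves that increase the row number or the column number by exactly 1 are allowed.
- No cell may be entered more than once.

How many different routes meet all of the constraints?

10

A right/down-only route from A to N makes exactly 2 down-moves and 3 right-moves in some order.
With no other constraints that would be C(5,2) = 10 routes.
That gives 10 routes.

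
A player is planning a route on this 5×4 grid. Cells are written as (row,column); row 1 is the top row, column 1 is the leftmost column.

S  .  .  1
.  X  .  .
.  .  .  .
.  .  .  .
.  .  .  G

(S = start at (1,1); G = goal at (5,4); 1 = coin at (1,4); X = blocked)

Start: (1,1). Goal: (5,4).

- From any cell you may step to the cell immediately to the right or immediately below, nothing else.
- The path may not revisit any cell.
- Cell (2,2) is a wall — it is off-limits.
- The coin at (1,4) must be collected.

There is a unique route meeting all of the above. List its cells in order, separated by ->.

(1,1) -> (1,2) -> (1,3) -> (1,4) -> (2,4) -> (3,4) -> (4,4) -> (5,4)

Moves only go right or down, so the column and row indices never decrease.
Route from (1,1): 3× right (reaching (1,4)), 4× down (reaching (5,4)) — 7 moves in all.
Check: all required cells visited.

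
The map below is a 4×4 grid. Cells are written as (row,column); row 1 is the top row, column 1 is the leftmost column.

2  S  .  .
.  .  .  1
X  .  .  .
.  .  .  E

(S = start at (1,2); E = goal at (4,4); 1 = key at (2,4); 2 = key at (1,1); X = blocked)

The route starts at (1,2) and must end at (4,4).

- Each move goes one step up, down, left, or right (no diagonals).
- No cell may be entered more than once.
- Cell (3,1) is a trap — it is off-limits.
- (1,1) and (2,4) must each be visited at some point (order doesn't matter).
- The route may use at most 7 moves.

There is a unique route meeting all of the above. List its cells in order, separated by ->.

(1,2) -> (1,1) -> (2,1) -> (2,2) -> (2,3) -> (2,4) -> (3,4) -> (4,4)

The 7-move cap with required stops at (1,1), (2,4) leaves no slack for detours.
Route from (1,2): left to (1,1), down to (2,1), 3× right (reaching (2,4)), 2× down (reaching (4,4)) — 7 moves in all.
Check: all required cells visited; 7 ≤ 7 moves.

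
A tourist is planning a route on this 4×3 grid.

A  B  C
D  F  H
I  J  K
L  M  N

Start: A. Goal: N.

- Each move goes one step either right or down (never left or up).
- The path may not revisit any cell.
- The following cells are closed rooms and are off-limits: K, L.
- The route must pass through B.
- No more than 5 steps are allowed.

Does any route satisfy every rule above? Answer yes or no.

One route that works: A → B → F → J → M → N.

yes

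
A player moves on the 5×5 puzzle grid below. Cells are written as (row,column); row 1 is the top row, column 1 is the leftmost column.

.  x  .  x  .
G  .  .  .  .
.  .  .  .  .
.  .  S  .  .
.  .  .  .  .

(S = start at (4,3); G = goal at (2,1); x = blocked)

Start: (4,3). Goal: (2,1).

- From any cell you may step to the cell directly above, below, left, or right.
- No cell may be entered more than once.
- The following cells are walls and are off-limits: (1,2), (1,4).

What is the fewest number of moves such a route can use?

4

The Manhattan distance from (4,3) to (2,1) is |4−2| + |3−1| = 4, so at least 4 moves are needed.
A route of 4 moves achieves this: (4,3) → (3,3) → (2,3) → (2,2) → (2,1).
Since 4 matches the lower bound, it is optimal.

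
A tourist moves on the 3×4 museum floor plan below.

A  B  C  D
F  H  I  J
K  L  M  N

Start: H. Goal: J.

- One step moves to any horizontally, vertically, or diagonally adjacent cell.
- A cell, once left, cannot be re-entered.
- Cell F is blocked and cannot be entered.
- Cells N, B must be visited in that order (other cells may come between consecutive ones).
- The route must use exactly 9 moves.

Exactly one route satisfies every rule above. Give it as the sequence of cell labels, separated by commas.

H, K, L, M, N, I, B, C, D, J

The waypoints must appear in the order N, B, with no cell reused.
Route from H: down-left to K, 3× right (reaching N), 2× up-left (reaching B), 2× right (reaching D), down to J — 9 moves in all.
Check: order respected (N at step 4, B at step 6); 9 moves as required.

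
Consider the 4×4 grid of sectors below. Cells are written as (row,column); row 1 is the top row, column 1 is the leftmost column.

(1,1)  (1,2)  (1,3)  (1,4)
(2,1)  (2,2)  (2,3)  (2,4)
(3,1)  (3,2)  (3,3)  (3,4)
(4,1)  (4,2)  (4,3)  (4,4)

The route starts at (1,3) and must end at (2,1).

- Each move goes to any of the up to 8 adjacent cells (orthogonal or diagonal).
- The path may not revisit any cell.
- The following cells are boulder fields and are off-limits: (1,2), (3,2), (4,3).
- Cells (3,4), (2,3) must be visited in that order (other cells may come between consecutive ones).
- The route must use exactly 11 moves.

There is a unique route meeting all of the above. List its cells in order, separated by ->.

(1,3) -> (1,4) -> (2,4) -> (3,4) -> (2,3) -> (3,3) -> (4,2) -> (4,1) -> (3,1) -> (2,2) -> (1,1) -> (2,1)

The waypoints must appear in the order (3,4), (2,3), with no cell reused.
Route from (1,3): right to (1,4), 2× down (reaching (3,4)), up-left to (2,3), down to (3,3), down-left to (4,2), left to (4,1), up to (3,1), up-right to (2,2), up-left to (1,1), down to (2,1) — 11 moves in all.
Check: order respected ((3,4) at step 3, (2,3) at step 4); 11 moves as required.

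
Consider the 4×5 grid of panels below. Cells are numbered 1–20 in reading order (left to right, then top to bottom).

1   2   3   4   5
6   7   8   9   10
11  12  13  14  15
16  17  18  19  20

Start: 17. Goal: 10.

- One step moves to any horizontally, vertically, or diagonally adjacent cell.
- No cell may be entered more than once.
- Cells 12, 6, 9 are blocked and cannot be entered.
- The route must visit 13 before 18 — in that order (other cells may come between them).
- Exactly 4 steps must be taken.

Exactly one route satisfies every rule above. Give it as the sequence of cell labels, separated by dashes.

The waypoints must appear in the order 13, 18, with no cell reused.
Route from 17: up-right to 13, down to 18, 2× up-right (reaching 10) — 4 moves in all.
Check: order respected (13 at step 1, 18 at step 2); 4 moves as required.

17 - 13 - 18 - 14 - 10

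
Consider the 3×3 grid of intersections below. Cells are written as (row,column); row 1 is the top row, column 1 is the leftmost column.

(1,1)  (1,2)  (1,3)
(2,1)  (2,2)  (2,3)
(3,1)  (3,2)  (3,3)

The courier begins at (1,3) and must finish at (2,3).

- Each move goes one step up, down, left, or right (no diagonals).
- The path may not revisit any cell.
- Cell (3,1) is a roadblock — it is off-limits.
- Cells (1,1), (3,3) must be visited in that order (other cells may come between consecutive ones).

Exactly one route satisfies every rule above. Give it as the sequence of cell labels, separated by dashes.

The waypoints must appear in the order (1,1), (3,3), with no cell reused.
Route from (1,3): 2× left (reaching (1,1)), down to (2,1), right to (2,2), down to (3,2), right to (3,3), up to (2,3) — 7 moves in all.
Check: order respected ((1,1) at step 2, (3,3) at step 6).

(1,3) - (1,2) - (1,1) - (2,1) - (2,2) - (3,2) - (3,3) - (2,3)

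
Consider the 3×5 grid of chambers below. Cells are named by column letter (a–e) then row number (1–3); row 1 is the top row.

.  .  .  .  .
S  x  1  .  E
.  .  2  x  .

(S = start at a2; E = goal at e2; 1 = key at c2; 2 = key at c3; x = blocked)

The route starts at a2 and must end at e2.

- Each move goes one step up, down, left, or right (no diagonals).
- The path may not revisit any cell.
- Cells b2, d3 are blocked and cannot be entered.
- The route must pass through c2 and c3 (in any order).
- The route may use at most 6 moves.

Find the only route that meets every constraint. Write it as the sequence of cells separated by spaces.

a2 a3 b3 c3 c2 d2 e2

The budget equals the shortest possible length, so every move has to be on a shortest route through the required cells.
Route from a2: down 1 to a3, right 2 to c3, up 1 to c2, right 2 to e2 — 6 moves in all.
Check: all required cells visited; 6 ≤ 6 moves.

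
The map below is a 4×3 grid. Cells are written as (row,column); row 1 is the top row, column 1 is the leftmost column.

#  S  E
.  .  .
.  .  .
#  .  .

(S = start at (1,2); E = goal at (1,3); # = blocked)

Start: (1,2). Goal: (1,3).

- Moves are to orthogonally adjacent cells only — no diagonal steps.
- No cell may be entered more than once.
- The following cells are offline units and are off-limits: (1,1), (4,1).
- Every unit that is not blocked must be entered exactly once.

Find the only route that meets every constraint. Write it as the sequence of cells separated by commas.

(1,2), (2,2), (2,1), (3,1), (3,2), (4,2), (4,3), (3,3), (2,3), (1,3)

Need to visit all 10 open cells exactly once, starting at (1,2) and ending at (1,3).
Route from (1,2): down to (2,2), left to (2,1), down to (3,1), right to (3,2), down to (4,2), right to (4,3), 3× up (reaching (1,3)) — 9 moves in all.
Check: all 10 open cells covered.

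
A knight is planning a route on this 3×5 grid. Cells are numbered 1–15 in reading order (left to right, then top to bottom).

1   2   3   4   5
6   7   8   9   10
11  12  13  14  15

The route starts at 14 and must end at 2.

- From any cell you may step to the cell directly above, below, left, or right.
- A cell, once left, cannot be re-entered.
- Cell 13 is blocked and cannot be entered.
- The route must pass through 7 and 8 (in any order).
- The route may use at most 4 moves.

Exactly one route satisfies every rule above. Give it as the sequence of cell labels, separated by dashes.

The 4-move cap with required stops at 7, 8 leaves no slack for detours.
Route from 14: up to 9, 2× left (reaching 7), up to 2 — 4 moves in all.
Check: all required cells visited; 4 ≤ 4 moves.

14 - 9 - 8 - 7 - 2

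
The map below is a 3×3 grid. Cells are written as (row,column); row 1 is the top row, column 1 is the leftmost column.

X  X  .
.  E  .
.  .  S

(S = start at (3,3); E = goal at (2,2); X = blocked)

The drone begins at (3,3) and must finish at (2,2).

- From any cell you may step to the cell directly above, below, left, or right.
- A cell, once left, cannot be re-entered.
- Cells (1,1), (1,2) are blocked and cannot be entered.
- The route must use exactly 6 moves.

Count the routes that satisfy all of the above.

0

Need simple routes of exactly 6 moves from (3,3) to (2,2) (Manhattan distance 2, so 2 moves are spent on a detour and 2 undoing it).
No route satisfies every constraint, so the count is 0.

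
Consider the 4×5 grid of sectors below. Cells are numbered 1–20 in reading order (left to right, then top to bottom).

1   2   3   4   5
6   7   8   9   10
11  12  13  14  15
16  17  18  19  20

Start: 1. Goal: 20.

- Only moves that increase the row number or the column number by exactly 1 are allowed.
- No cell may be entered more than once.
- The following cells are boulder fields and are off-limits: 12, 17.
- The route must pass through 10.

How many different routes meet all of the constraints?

5

A right/down-only route from 1 to 20 makes exactly 3 down-moves and 4 right-moves in some order.
With no other constraints that would be C(7,3) = 35 routes.
Split at 10 and multiply the segment counts (each segment already excludes blocked cells): 1→10: 5; 10→20: 1; product = 5.
That gives 5 routes.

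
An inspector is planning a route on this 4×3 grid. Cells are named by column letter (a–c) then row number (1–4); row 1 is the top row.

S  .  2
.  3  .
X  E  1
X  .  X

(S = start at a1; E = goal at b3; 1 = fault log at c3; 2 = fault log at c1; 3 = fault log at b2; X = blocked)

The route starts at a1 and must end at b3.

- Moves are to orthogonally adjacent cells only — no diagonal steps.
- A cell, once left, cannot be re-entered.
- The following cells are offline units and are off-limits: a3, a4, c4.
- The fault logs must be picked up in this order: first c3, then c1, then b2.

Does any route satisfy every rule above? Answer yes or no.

Ignoring the required order, 1 revisit-free route from a1 to b3 passes through all of c3, c1, and b2; the waypoint orders that occur are b2 → c1 → c3 (1) — never c3 → c1 → b2.

no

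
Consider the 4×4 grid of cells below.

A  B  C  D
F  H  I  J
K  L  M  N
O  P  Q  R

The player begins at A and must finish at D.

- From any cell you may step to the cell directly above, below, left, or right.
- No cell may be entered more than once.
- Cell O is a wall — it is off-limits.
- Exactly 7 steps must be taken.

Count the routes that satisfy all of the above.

Need simple routes of exactly 7 moves from A to D (Manhattan distance 3, so 2 moves are spent on a detour and 2 undoing it).
Branch systematically from the start, pruning whenever the remaining move budget drops below the Manhattan distance to D or differs from it in parity. Grouping the completions by first move — via F: 11; via B: 5 — and summing: 11 + 5 = 16.
That gives 16 routes.

16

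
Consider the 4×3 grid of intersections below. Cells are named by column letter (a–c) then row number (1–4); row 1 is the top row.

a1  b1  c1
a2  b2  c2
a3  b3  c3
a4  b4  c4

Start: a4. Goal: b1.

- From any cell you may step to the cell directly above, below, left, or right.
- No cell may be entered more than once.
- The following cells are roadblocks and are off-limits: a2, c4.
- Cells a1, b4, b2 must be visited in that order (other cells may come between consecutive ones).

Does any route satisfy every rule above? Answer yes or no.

a1 must be visited but has only one open neighbour (b1), and it is neither the start nor the goal — the route would have to enter and leave through b1, re-entering it.

no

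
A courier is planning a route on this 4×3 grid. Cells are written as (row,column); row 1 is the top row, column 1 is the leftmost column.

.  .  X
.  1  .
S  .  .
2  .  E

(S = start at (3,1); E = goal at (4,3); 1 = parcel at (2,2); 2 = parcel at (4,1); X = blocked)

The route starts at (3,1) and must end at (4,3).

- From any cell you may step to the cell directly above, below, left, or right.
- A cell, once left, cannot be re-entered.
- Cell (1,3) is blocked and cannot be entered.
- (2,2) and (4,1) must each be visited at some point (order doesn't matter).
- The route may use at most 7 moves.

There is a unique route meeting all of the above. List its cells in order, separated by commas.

(3,1), (4,1), (4,2), (3,2), (2,2), (2,3), (3,3), (4,3)

The 7-move cap with required stops at (2,2), (4,1) leaves no slack for detours.
Route from (3,1): down 1 to (4,1), right 1 to (4,2), up 2 to (2,2), right 1 to (2,3), down 2 to (4,3) — 7 moves in all.
Check: all required cells visited; 7 ≤ 7 moves.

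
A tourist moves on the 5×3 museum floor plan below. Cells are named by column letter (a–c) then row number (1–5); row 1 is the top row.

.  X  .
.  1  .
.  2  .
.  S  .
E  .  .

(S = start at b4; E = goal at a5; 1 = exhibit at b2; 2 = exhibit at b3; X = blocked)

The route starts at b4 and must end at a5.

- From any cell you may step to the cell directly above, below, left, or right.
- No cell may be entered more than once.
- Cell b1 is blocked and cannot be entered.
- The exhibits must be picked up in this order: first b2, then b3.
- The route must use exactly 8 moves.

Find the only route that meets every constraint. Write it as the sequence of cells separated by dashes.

The waypoints must appear in the order b2, b3, with no cell reused.
Route from b4: right to c4, 2× up (reaching c2), left to b2, down to b3, left to a3, 2× down (reaching a5) — 8 moves in all.
Check: order respected (1 at step 4, 2 at step 5); 8 moves as required.

b4 - c4 - c3 - c2 - b2 - b3 - a3 - a4 - a5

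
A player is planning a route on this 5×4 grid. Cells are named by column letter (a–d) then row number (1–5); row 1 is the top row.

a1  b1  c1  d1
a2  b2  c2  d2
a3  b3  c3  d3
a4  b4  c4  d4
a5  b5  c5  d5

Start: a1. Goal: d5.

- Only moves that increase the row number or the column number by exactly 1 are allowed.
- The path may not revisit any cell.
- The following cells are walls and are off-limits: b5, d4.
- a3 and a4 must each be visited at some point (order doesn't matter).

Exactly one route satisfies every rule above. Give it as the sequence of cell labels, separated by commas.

Moves only go right or down, so the column and row indices never decrease.
Route from a1: 3× down (reaching a4), 2× right (reaching c4), down to c5, right to d5 — 7 moves in all.
Check: all required cells visited.

a1, a2, a3, a4, b4, c4, c5, d5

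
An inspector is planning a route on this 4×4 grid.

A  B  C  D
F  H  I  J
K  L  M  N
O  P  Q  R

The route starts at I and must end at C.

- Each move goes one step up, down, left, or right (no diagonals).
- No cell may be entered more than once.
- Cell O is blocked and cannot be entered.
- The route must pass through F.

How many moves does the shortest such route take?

5

Any route passes through F somewhere between I and C. Summing Manhattan distances along the two legs (I → F → C) gives a lower bound of 2 + 3 = 5 moves.
A route of 5 moves achieves this: I → H → F → A → B → C.
Since 5 matches the lower bound, it is optimal.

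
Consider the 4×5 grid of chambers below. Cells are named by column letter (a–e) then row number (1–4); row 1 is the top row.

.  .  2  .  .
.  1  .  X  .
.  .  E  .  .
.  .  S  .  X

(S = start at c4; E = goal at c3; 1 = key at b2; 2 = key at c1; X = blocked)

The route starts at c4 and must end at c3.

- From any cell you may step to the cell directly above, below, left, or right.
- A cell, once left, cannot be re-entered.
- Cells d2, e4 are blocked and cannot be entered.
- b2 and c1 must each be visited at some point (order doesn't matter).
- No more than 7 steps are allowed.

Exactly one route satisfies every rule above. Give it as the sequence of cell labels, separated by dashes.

Any route must reach b2 and c1 and still end at c3 within 7 moves, so the order of the required stops is forced.
Route from c4: left 1 to b4, up 3 to b1, right 1 to c1, down 2 to c3 — 7 moves in all.
Check: all required cells visited; 7 ≤ 7 moves.

c4 - b4 - b3 - b2 - b1 - c1 - c2 - c3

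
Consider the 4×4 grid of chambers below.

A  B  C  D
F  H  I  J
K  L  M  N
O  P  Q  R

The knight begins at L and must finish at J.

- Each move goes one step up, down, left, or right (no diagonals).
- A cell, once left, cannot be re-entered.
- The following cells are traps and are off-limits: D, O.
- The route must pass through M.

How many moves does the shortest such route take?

Any route passes through M somewhere between L and J. Summing Manhattan distances along the two legs (L → M → J) gives a lower bound of 1 + 2 = 3 moves.
A route of 3 moves achieves this: L → M → I → J.
Since 3 matches the lower bound, it is optimal.

3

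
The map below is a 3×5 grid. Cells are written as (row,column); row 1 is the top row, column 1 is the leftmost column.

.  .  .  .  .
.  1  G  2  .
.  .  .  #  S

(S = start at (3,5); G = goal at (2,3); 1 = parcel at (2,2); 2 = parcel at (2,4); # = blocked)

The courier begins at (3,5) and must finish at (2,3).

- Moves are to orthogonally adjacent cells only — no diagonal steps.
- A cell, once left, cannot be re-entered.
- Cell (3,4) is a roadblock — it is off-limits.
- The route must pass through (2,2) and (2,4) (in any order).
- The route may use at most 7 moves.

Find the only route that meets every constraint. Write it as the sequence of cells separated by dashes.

The budget equals the shortest possible length, so every move has to be on a shortest route through the required cells.
Route from (3,5): up to (2,5), left to (2,4), up to (1,4), 2× left (reaching (1,2)), down to (2,2), right to (2,3) — 7 moves in all.
Check: all required cells visited; 7 ≤ 7 moves.

(3,5) - (2,5) - (2,4) - (1,4) - (1,3) - (1,2) - (2,2) - (2,3)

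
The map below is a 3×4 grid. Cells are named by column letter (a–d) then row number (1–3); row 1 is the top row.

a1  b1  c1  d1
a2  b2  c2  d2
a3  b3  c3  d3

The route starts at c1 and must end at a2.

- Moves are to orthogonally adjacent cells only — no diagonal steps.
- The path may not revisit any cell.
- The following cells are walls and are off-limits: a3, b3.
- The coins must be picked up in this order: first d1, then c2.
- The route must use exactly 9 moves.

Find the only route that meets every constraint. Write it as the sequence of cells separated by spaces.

The waypoints must appear in the order d1, c2, with no cell reused.
Route from c1: right to d1, 2× down (reaching d3), left to c3, up to c2, left to b2, up to b1, left to a1, down to a2 — 9 moves in all.
Check: order respected (d1 at step 1, c2 at step 5); 9 moves as required.

c1 d1 d2 d3 c3 c2 b2 b1 a1 a2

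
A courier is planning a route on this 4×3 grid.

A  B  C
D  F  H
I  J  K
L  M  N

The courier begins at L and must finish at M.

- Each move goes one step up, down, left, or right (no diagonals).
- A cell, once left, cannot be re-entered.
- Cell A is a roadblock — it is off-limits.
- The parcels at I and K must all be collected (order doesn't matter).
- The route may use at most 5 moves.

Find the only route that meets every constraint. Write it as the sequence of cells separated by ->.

The 5-move cap with required stops at I, K leaves no slack for detours.
Route from L: up 1 to I, right 2 to K, down 1 to N, left 1 to M — 5 moves in all.
Check: all required cells visited; 5 ≤ 5 moves.

L -> I -> J -> K -> N -> M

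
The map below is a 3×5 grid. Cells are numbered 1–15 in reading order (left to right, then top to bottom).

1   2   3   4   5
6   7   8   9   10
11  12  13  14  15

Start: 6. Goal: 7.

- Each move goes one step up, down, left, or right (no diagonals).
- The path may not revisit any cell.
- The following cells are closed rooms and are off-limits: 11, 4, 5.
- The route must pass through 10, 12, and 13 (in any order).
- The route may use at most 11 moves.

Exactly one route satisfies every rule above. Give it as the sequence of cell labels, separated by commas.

6, 1, 2, 3, 8, 9, 10, 15, 14, 13, 12, 7

The 11-move cap with required stops at 10, 12, 13 leaves no slack for detours.
Route from 6: up to 1, 2× right (reaching 3), down to 8, 2× right (reaching 10), down to 15, 3× left (reaching 12), up to 7 — 11 moves in all.
Check: all required cells visited; 11 ≤ 11 moves.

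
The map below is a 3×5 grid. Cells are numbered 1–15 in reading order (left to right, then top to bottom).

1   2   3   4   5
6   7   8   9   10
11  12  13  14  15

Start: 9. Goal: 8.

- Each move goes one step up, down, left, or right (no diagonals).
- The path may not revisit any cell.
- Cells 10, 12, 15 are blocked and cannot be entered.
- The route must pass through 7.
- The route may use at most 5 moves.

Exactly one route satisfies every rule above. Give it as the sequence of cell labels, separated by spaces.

9 4 3 2 7 8

The 5-move cap with required stops at 7 leaves no slack for detours.
Route from 9: up 1 to 4, left 2 to 2, down 1 to 7, right 1 to 8 — 5 moves in all.
Check: all required cells visited; 5 ≤ 5 moves.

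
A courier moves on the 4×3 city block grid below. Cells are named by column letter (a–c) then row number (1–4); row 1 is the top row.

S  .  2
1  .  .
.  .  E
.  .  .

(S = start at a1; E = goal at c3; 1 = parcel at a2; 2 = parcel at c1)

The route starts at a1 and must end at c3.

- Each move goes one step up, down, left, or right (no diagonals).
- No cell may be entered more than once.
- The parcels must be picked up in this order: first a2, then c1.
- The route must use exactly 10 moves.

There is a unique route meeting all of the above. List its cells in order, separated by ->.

The waypoints must appear in the order a2, c1, with no cell reused.
Route from a1: down 3 to a4, right 1 to b4, up 3 to b1, right 1 to c1, down 2 to c3 — 10 moves in all.
Check: order respected (1 at step 1, 2 at step 8); 10 moves as required.

a1 -> a2 -> a3 -> a4 -> b4 -> b3 -> b2 -> b1 -> c1 -> c2 -> c3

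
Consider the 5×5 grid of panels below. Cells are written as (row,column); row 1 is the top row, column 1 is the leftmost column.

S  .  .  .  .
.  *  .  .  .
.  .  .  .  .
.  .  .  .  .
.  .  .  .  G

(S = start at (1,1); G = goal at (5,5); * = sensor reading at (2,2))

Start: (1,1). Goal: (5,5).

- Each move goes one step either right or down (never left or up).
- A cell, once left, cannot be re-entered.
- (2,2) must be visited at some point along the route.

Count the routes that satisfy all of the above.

A right/down-only route from (1,1) to (5,5) makes exactly 4 down-moves and 4 right-moves in some order.
With no other constraints that would be C(8,4) = 70 routes.
Split at (2,2) and multiply the segment counts: (1,1)→(2,2): 2; (2,2)→(5,5): 20; product = 40.
That gives 40 routes.

40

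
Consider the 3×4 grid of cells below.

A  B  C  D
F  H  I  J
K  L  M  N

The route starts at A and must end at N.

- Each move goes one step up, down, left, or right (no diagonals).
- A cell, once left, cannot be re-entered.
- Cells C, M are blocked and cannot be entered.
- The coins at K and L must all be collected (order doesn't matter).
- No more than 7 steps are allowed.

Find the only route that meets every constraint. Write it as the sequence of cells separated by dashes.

A - F - K - L - H - I - J - N

The budget equals the shortest possible length, so every move has to be on a shortest route through the required cells.
Route from A: 2× down (reaching K), right to L, up to H, 2× right (reaching J), down to N — 7 moves in all.
Check: all required cells visited; 7 ≤ 7 moves.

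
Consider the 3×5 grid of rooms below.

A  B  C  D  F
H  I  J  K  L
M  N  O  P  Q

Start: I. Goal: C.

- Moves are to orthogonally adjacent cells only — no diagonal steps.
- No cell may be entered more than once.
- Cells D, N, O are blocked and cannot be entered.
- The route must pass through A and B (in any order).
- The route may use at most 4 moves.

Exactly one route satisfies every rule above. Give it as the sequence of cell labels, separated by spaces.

I H A B C

The 4-move cap with required stops at A, B leaves no slack for detours.
Route from I: left to H, up to A, 2× right (reaching C) — 4 moves in all.
Check: all required cells visited; 4 ≤ 4 moves.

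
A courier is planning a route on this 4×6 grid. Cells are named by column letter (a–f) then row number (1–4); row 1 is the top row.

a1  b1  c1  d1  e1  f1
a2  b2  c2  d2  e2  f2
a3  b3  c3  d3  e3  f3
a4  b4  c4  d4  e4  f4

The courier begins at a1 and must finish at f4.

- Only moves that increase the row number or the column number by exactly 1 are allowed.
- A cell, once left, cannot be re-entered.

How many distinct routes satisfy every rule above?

A right/down-only route from a1 to f4 makes exactly 3 down-moves and 5 right-moves in some order.
With no other constraints that would be C(8,3) = 56 routes.
That gives 56 routes.

56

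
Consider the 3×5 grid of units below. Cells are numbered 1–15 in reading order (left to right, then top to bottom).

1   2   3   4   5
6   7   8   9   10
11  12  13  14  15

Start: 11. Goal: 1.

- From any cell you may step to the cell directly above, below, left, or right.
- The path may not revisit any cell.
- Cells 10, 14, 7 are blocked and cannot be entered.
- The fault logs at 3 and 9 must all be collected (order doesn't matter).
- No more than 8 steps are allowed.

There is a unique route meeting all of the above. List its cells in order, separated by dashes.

11 - 12 - 13 - 8 - 9 - 4 - 3 - 2 - 1

Any route must reach 3 and 9 and still end at 1 within 8 moves, so the order of the required stops is forced.
Route from 11: 2× right (reaching 13), up to 8, right to 9, up to 4, 3× left (reaching 1) — 8 moves in all.
Check: all required cells visited; 8 ≤ 8 moves.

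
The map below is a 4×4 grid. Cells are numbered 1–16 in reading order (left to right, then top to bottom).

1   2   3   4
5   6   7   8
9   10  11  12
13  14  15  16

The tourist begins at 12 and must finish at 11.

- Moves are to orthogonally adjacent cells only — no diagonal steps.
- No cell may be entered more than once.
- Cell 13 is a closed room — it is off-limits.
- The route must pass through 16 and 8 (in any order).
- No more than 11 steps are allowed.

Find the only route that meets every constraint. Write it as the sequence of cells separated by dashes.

The 11-move cap with required stops at 16, 8 leaves no slack for detours.
Route from 12: down 1 to 16, left 2 to 14, up 3 to 2, right 2 to 4, down 1 to 8, left 1 to 7, down 1 to 11 — 11 moves in all.
Check: all required cells visited; 11 ≤ 11 moves.

12 - 16 - 15 - 14 - 10 - 6 - 2 - 3 - 4 - 8 - 7 - 11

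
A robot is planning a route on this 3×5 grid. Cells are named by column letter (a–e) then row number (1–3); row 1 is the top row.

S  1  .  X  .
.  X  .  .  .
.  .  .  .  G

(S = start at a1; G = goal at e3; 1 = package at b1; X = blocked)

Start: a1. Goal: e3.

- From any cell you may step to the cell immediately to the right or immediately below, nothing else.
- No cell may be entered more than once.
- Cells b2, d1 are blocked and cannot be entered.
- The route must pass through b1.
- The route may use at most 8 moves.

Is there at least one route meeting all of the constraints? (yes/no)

One route that works: a1 → b1 → c1 → c2 → c3 → d3 → e3.

yes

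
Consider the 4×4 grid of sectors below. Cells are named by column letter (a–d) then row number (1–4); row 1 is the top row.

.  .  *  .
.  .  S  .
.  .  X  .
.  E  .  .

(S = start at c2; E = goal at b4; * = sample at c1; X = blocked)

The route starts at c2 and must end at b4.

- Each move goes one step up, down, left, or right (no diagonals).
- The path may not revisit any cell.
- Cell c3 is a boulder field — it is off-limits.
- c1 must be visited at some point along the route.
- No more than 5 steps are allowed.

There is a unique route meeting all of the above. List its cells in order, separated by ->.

The 5-move cap with required stops at c1 leaves no slack for detours.
Route from c2: up to c1, left to b1, 3× down (reaching b4) — 5 moves in all.
Check: all required cells visited; 5 ≤ 5 moves.

c2 -> c1 -> b1 -> b2 -> b3 -> b4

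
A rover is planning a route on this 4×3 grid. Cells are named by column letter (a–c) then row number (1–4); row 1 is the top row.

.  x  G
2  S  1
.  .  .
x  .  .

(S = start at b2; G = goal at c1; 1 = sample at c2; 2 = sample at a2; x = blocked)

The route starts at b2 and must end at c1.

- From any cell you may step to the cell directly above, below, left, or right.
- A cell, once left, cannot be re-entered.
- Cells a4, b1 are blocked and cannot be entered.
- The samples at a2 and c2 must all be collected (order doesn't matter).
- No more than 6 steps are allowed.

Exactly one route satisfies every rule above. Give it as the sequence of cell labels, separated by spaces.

b2 a2 a3 b3 c3 c2 c1

Any route must reach a2 and c2 and still end at c1 within 6 moves, so the order of the required stops is forced.
Route from b2: left 1 to a2, down 1 to a3, right 2 to c3, up 2 to c1 — 6 moves in all.
Check: all required cells visited; 6 ≤ 6 moves.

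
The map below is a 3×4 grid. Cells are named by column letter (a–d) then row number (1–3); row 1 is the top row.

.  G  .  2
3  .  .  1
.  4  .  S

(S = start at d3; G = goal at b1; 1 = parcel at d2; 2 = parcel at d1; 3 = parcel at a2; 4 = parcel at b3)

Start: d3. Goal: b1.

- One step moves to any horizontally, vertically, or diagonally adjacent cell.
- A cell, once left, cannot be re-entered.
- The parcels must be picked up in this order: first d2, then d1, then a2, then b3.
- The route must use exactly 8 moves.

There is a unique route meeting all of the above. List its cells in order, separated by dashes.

d3 - d2 - d1 - c1 - b2 - a2 - b3 - c2 - b1

The waypoints must appear in the order d2, d1, a2, b3, with no cell reused.
Route from d3: up 2 to d1, left 1 to c1, down-left 1 to b2, left 1 to a2, down-right 1 to b3, up-right 1 to c2, up-left 1 to b1 — 8 moves in all.
Check: order respected (1 at step 1, 2 at step 2, 3 at step 5, 4 at step 6); 8 moves as required.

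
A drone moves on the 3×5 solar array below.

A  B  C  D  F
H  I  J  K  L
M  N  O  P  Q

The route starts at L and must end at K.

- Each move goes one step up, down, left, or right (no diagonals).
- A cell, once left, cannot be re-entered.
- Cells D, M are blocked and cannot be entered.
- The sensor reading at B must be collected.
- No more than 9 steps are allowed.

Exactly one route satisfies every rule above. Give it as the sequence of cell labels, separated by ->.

The 9-move cap with required stops at B leaves no slack for detours.
Route from L: down to Q, 3× left (reaching N), 2× up (reaching B), right to C, down to J, right to K — 9 moves in all.
Check: all required cells visited; 9 ≤ 9 moves.

L -> Q -> P -> O -> N -> I -> B -> C -> J -> K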